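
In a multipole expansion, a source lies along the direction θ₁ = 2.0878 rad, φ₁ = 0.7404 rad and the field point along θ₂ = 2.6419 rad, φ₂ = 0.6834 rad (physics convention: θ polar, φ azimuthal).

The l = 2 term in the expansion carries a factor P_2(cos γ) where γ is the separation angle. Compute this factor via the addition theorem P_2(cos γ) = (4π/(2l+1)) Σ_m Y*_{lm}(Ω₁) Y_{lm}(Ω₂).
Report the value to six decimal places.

Term-by-term m-sum for l=2 (normalisation 4π/5 = 2.513274):
  term(m=-2) = (0.025719, 0.002945)   from Y*(Ω₁)=(0.026235, 0.290722), Y(Ω₂)=(0.017966, -0.086846)
  term(m=-1) = (0.107678, 0.006144)   from Y*(Ω₁)=(-0.245043, -0.223926), Y(Ω₂)=(-0.251945, 0.205159)
  term(m=+0) = (-0.034834, -0.000000)   from Y*(Ω₁)=(-0.084231, -0.000000), Y(Ω₂)=(0.413551, 0.000000)
  term(m=+1) = (0.107678, -0.006144)   from Y*(Ω₁)=(0.245043, -0.223926), Y(Ω₂)=(0.251945, 0.205159)
  term(m=+2) = (0.025719, -0.002945)   from Y*(Ω₁)=(0.026235, -0.290722), Y(Ω₂)=(0.017966, 0.086846)
Σ over m = (0.231960, 0.000000); ×(4π/5) → (0.582980, 0.000000). Real part: 0.582980

0.582980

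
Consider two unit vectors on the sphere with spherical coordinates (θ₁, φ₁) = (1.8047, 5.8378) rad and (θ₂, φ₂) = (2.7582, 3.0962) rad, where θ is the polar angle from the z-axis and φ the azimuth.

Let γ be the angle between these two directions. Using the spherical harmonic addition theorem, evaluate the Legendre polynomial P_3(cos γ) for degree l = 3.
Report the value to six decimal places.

Summing Y*_{l m}(θ₁,φ₁)·Y_{l m}(θ₂,φ₂) over m ∈ [−3, 3]; prefactor 4π/(2·3+1) = 1.795196:
  m=-3: +0.089291-0.373535i × -0.021636-0.002965i = -0.003039+0.007817i  (running Σ = -0.003039+0.007817i)
  m=-2: -0.140947+0.174287i × -0.132076-0.012024i = +0.020711-0.021324i  (running Σ = +0.017672-0.013507i)
  m=-1: -0.207505+0.099058i × -0.398575-0.018105i = +0.084500-0.035725i  (running Σ = +0.102172-0.049232i)
  m=0: +0.236248-0.000000i × -0.450035+0.000000i = -0.106320+0.000000i  (running Σ = -0.004148-0.049232i)
  m=1: +0.207505+0.099058i × +0.398575-0.018105i = +0.084500+0.035725i  (running Σ = +0.080352-0.013507i)
  m=2: -0.140947-0.174287i × -0.132076+0.012024i = +0.020711+0.021324i  (running Σ = +0.101063+0.007817i)
  m=3: -0.089291-0.373535i × +0.021636-0.002965i = -0.003039-0.007817i  (running Σ = +0.098023-0.000000i)
Total Σ_m = +0.098023-0.000000i. Multiply by 1.795196: +0.175971-0.000000i. P_3(cos γ) = 0.175971

0.175971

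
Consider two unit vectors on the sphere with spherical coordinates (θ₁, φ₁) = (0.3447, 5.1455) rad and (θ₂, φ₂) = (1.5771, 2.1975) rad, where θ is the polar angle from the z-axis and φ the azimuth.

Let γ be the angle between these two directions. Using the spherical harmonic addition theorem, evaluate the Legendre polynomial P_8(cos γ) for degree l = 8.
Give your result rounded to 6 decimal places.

Expand P_8 via completeness: Σ_{m} conj(Y_{8,m}) at Ω₁ times Y_{8,m} at Ω₂ —
  m=-8: -0.000083-0.000028i × +0.152906+0.492141i = +0.000001-0.000045i  (running Σ = +0.000001-0.000045i)
  m=-7: -0.000107-0.000970i × +0.012312+0.004155i = +0.000003-0.000012i  (running Σ = +0.000004-0.000058i)
  m=-6: +0.005896-0.003558i × -0.306437+0.218135i = -0.001031+0.002376i  (running Σ = -0.001027+0.002319i)
  m=-5: +0.028731+0.019436i × -0.000124+0.015372i = -0.000302+0.000439i  (running Σ = -0.001329+0.002758i)
  m=-4: -0.020567+0.126124i × -0.272091-0.200383i = +0.030869-0.030196i  (running Σ = +0.029540-0.027438i)
  m=-3: -0.323030+0.089910i × -0.015728+0.005026i = +0.004629-0.003038i  (running Σ = +0.034169-0.030476i)
  m=-2: -0.367836-0.432678i × +0.100527-0.306024i = -0.169388+0.069071i  (running Σ = -0.135219+0.038595i)
  m=-1: +0.180736-0.390872i × -0.009972-0.013772i = -0.007185+0.001409i  (running Σ = -0.142404+0.040004i)
  m=0: -0.277252-0.000000i × +0.317582+0.000000i = -0.088050-0.000000i  (running Σ = -0.230455+0.040004i)
  m=1: -0.180736-0.390872i × +0.009972-0.013772i = -0.007185-0.001409i  (running Σ = -0.237640+0.038595i)
  m=2: -0.367836+0.432678i × +0.100527+0.306024i = -0.169388-0.069071i  (running Σ = -0.407028-0.030476i)
  m=3: +0.323030+0.089910i × +0.015728+0.005026i = +0.004629+0.003038i  (running Σ = -0.402399-0.027438i)
  m=4: -0.020567-0.126124i × -0.272091+0.200383i = +0.030869+0.030196i  (running Σ = -0.371530+0.002758i)
  m=5: -0.028731+0.019436i × +0.000124+0.015372i = -0.000302-0.000439i  (running Σ = -0.371832+0.002319i)
  m=6: +0.005896+0.003558i × -0.306437-0.218135i = -0.001031-0.002376i  (running Σ = -0.372863-0.000058i)
  m=7: +0.000107-0.000970i × -0.012312+0.004155i = +0.000003+0.000012i  (running Σ = -0.372860-0.000045i)
  m=8: -0.000083+0.000028i × +0.152906-0.492141i = +0.000001+0.000045i  (running Σ = -0.372859+0.000000i)
Accumulated sum -0.372859+0.000000i; after 4π/(2l+1) scaling, -0.275617+0.000000i ⇒ P_8 = -0.275617

-0.275617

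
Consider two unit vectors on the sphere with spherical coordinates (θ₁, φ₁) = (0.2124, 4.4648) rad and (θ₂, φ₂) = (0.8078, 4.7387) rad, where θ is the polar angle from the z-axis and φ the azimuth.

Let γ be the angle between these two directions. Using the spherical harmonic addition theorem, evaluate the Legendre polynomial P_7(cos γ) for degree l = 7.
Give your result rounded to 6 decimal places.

Expand P_7 via completeness: Σ_{m} conj(Y_{7,m}) at Ω₁ times Y_{7,m} at Ω₂ —
  m=-7: (0.000009, -0.000001) × (-0.009436, -0.050651) = (-0.000000, -0.000000)  (running Σ = (-0.000000, -0.000000))
  m=-6: (-0.000014, 0.000160) × (-0.182039, 0.028979) = (-0.000002, -0.000030)  (running Σ = (-0.000002, -0.000030))
  m=-5: (-0.001649, -0.000570) × (0.049451, 0.373725) = (0.000132, -0.000644)  (running Σ = (0.000129, -0.000674))
  m=-4: (0.007320, -0.011162) × (0.441658, -0.046654) = (0.002712, -0.005271)  (running Σ = (0.002841, -0.005946))
  m=-3: (0.049422, 0.053826) × (-0.013496, -0.170621) = (0.008517, -0.009159)  (running Σ = (0.011358, -0.015105))
  m=-2: (-0.241969, 0.130677) × (0.277369, -0.014609) = (-0.065206, 0.039781)  (running Σ = (-0.053847, 0.024676))
  m=-1: (-0.152877, -0.604796) × (-0.008136, -0.309149) = (-0.185728, 0.052182)  (running Σ = (-0.239576, 0.076859))
  m=0: (0.503060, -0.000000) × (0.193719, 0.000000) = (0.097452, 0.000000)  (running Σ = (-0.142123, 0.076859))
  m=1: (0.152877, -0.604796) × (0.008136, -0.309149) = (-0.185728, -0.052182)  (running Σ = (-0.327852, 0.024676))
  m=2: (-0.241969, -0.130677) × (0.277369, 0.014609) = (-0.065206, -0.039781)  (running Σ = (-0.393058, -0.015105))
  m=3: (-0.049422, 0.053826) × (0.013496, -0.170621) = (0.008517, 0.009159)  (running Σ = (-0.384541, -0.005946))
  m=4: (0.007320, 0.011162) × (0.441658, 0.046654) = (0.002712, 0.005271)  (running Σ = (-0.381828, -0.000674))
  m=5: (0.001649, -0.000570) × (-0.049451, 0.373725) = (0.000132, 0.000644)  (running Σ = (-0.381697, -0.000030))
  m=6: (-0.000014, -0.000160) × (-0.182039, -0.028979) = (-0.000002, 0.000030)  (running Σ = (-0.381699, -0.000000))
  m=7: (-0.000009, -0.000001) × (0.009436, -0.050651) = (-0.000000, 0.000000)  (running Σ = (-0.381699, 0.000000))
Total Σ_m = (-0.381699, 0.000000). Multiply by 0.837758: (-0.319772, 0.000000). P_7(cos γ) = -0.319772

-0.319772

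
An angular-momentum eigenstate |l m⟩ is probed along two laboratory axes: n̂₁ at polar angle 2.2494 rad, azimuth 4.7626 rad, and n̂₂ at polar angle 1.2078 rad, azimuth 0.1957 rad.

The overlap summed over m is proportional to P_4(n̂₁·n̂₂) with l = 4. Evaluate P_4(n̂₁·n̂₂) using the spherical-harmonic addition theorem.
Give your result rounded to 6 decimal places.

0.021485

Term-by-term m-sum for l=4 (normalisation 4π/9 = 1.396263):
  [-4]  conj(Y_{4,-4})(Ω₁) = +0.159239+0.032419i ; Y_{4,-4}(Ω₂) = +0.239607-0.238365i ; Δ = +0.045882-0.030189i
  [-3]  conj(Y_{4,-3})(Ω₁) = +0.055618-0.366432i ; Y_{4,-3}(Ω₂) = +0.302295-0.201136i ; Δ = -0.056890-0.121957i
  [-2]  conj(Y_{4,-2})(Ω₁) = -0.354601-0.035730i ; Y_{4,-2}(Ω₂) = -0.031738+0.013098i ; Δ = +0.011722-0.003511i
  [-1]  conj(Y_{4,-1})(Ω₁) = +0.002806-0.055847i ; Y_{4,-1}(Ω₂) = -0.326168+0.064659i ; Δ = +0.002696+0.018397i
  [+0]  conj(Y_{4,0})(Ω₁) = -0.358272-0.000000i ; Y_{4,0}(Ω₂) = -0.023910+0.000000i ; Δ = +0.008566+0.000000i
  [+1]  conj(Y_{4,1})(Ω₁) = -0.002806-0.055847i ; Y_{4,1}(Ω₂) = +0.326168+0.064659i ; Δ = +0.002696-0.018397i
  [+2]  conj(Y_{4,2})(Ω₁) = -0.354601+0.035730i ; Y_{4,2}(Ω₂) = -0.031738-0.013098i ; Δ = +0.011722+0.003511i
  [+3]  conj(Y_{4,3})(Ω₁) = -0.055618-0.366432i ; Y_{4,3}(Ω₂) = -0.302295-0.201136i ; Δ = -0.056890+0.121957i
  [+4]  conj(Y_{4,4})(Ω₁) = +0.159239-0.032419i ; Y_{4,4}(Ω₂) = +0.239607+0.238365i ; Δ = +0.045882+0.030189i
Σ over m = +0.015387-0.000000i; ×(4π/9) → +0.021485-0.000000i. Real part: 0.021485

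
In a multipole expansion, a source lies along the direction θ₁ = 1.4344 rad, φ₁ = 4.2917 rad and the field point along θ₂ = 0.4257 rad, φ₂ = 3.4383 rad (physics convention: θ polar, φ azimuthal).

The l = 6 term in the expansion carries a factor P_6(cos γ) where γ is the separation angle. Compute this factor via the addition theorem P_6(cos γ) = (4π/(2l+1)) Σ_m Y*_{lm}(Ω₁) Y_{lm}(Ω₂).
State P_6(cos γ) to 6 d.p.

Summing Y*_{l m}(θ₁,φ₁)·Y_{l m}(θ₂,φ₂) over m ∈ [−6, 6]; prefactor 4π/(2·6+1) = 0.966644:
  m=-6: (0.372438, 0.264460) × (-0.000498, -0.002343) = (0.000434, -0.001005)  (running Σ = (0.000434, -0.001005))
  m=-5: (-0.187087, 0.110284) × (-0.001595, 0.018234) = (-0.001713, -0.003587)  (running Σ = (-0.001278, -0.004592))
  m=-4: (0.030591, 0.272093) × (0.031577, -0.078157) = (0.022232, 0.006201)  (running Σ = (0.020954, 0.001609))
  m=-3: (-0.229477, -0.073186) × (-0.161017, 0.198842) = (0.051502, -0.033845)  (running Σ = (0.072456, -0.032236))
  m=-2: (-0.144545, 0.161707) × (0.404015, -0.272513) = (-0.014331, 0.104722)  (running Σ = (0.058125, 0.072486))
  m=-1: (-0.101008, -0.225766) × (-0.417920, 0.127772) = (0.071060, 0.081446)  (running Σ = (0.129184, 0.153932))
  m=0: (-0.201189, -0.000000) × (-0.178149, 0.000000) = (0.035842, 0.000000)  (running Σ = (0.165026, 0.153932))
  m=1: (0.101008, -0.225766) × (0.417920, 0.127772) = (0.071060, -0.081446)  (running Σ = (0.236086, 0.072486))
  m=2: (-0.144545, -0.161707) × (0.404015, 0.272513) = (-0.014331, -0.104722)  (running Σ = (0.221755, -0.032236))
  m=3: (0.229477, -0.073186) × (0.161017, 0.198842) = (0.051502, 0.033845)  (running Σ = (0.273257, 0.001609))
  m=4: (0.030591, -0.272093) × (0.031577, 0.078157) = (0.022232, -0.006201)  (running Σ = (0.295489, -0.004592))
  m=5: (0.187087, 0.110284) × (0.001595, 0.018234) = (-0.001713, 0.003587)  (running Σ = (0.293776, -0.001005))
  m=6: (0.372438, -0.264460) × (-0.000498, 0.002343) = (0.000434, 0.001005)  (running Σ = (0.294211, 0.000000))
Total Σ_m = (0.294211, 0.000000). Multiply by 0.966644: (0.284397, 0.000000). P_6(cos γ) = 0.284397

0.284397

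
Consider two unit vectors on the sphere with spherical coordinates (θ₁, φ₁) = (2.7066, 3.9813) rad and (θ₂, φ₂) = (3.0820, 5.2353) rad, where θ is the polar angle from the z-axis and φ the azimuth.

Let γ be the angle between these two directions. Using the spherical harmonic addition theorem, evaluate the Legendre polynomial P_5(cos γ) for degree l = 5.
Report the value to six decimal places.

0.049096

Addition theorem: P_5(cos γ) = (4π/11) Σ_m Y*_{lm}(Ω₁) Y_{lm}(Ω₂), m = −5…5:
  term(m=-5) = 0.00000 + 0.00000j   from Y*(Ω₁)=0.00303 + 0.00537j, Y(Ω₂)=0.00000 - 0.00000j
  term(m=-4) = 0.00000 + 0.00000j   from Y*(Ω₁)=0.04099 + 0.00905j, Y(Ω₂)=0.00001 + 0.00002j
  term(m=-3) = -0.00008 + 0.00006j   from Y*(Ω₁)=0.13465 - 0.09663j, Y(Ω₂)=-0.00058 - 0.00000j
  term(m=-2) = -0.00385 - 0.00283j   from Y*(Ω₁)=0.04341 - 0.39810j, Y(Ω₂)=0.00598 - 0.01033j
  term(m=-1) = 0.02338 - 0.07132j   from Y*(Ω₁)=-0.33252 - 0.37075j, Y(Ω₂)=0.07527 + 0.13057j
  term(m=+0) = 0.00407 + 0.00000j   from Y*(Ω₁)=-0.00447 + 0.00000j, Y(Ω₂)=-0.91084 + 0.00000j
  term(m=+1) = 0.02338 + 0.07132j   from Y*(Ω₁)=0.33252 - 0.37075j, Y(Ω₂)=-0.07527 + 0.13057j
  term(m=+2) = -0.00385 + 0.00283j   from Y*(Ω₁)=0.04341 + 0.39810j, Y(Ω₂)=0.00598 + 0.01033j
  term(m=+3) = -0.00008 - 0.00006j   from Y*(Ω₁)=-0.13465 - 0.09663j, Y(Ω₂)=0.00058 - 0.00000j
  term(m=+4) = 0.00000 - 0.00000j   from Y*(Ω₁)=0.04099 - 0.00905j, Y(Ω₂)=0.00001 - 0.00002j
  term(m=+5) = 0.00000 - 0.00000j   from Y*(Ω₁)=-0.00303 + 0.00537j, Y(Ω₂)=-0.00000 - 0.00000j
Σ over m = 0.04298 + 0.00000j; ×(4π/11) → 0.04910 + 0.00000j. Real part: 0.049096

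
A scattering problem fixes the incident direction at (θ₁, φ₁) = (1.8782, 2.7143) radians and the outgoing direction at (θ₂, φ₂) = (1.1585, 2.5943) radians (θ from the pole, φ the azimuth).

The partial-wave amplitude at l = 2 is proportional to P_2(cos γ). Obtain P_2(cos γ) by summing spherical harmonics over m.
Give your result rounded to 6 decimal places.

0.334156

Expand P_2 via completeness: Σ_{m} conj(Y_{2,m}) at Ω₁ times Y_{2,m} at Ω₂ —
  m=-2: Y*=0.23038 - 0.26469j  Y=0.14864 + 0.28817j  product 0.11052 + 0.02705j
  m=-1: Y*=0.20277 - 0.09233j  Y=-0.24220 - 0.14759j  product -0.06274 - 0.00757j
  m=+0: Y*=-0.22876 + 0.00000j  Y=-0.16346 + 0.00000j  product 0.03739 + 0.00000j
  m=+1: Y*=-0.20277 - 0.09233j  Y=0.24220 - 0.14759j  product -0.06274 + 0.00757j
  m=+2: Y*=0.23038 + 0.26469j  Y=0.14864 - 0.28817j  product 0.11052 - 0.02705j
Total Σ_m = 0.13296 + 0.00000j. Multiply by 2.513274: 0.33416 + 0.00000j. P_2(cos γ) = 0.334156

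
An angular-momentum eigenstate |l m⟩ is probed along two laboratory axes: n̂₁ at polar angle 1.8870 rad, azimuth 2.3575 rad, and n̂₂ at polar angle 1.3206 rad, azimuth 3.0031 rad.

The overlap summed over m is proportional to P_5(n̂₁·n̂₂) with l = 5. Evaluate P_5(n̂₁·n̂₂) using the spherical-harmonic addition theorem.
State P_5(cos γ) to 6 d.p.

-0.288757

Addition theorem: P_5(cos γ) = (4π/11) Σ_m Y*_{lm}(Ω₁) Y_{lm}(Ω₂), m = −5…5:
  term(m=-5) = (-0.142088, 0.012308)   from Y*(Ω₁)=(0.256169, -0.252847), Y(Ω₂)=(-0.304974, -0.252972)
  term(m=-4) = (0.101084, 0.063261)   from Y*(Ω₁)=(0.372399, 0.001945), Y(Ω₂)=(0.272319, 0.168452)
  term(m=-3) = (-0.001945, -0.005074)   from Y*(Ω₁)=(-0.027138, -0.027351), Y(Ω₂)=(0.129039, 0.056927)
  term(m=-2) = (-0.029980, 0.104416)   from Y*(Ω₁)=(0.000882, -0.337950), Y(Ω₂)=(-0.309199, -0.087903)
  term(m=-1) = (-0.002621, 0.001974)   from Y*(Ω₁)=(0.033923, -0.033835), Y(Ω₂)=(-0.067823, -0.009453)
  term(m=+0) = (-0.101665, -0.000000)   from Y*(Ω₁)=(-0.320768, -0.000000), Y(Ω₂)=(0.316942, 0.000000)
  term(m=+1) = (-0.002621, -0.001974)   from Y*(Ω₁)=(-0.033923, -0.033835), Y(Ω₂)=(0.067823, -0.009453)
  term(m=+2) = (-0.029980, -0.104416)   from Y*(Ω₁)=(0.000882, 0.337950), Y(Ω₂)=(-0.309199, 0.087903)
  term(m=+3) = (-0.001945, 0.005074)   from Y*(Ω₁)=(0.027138, -0.027351), Y(Ω₂)=(-0.129039, 0.056927)
  term(m=+4) = (0.101084, -0.063261)   from Y*(Ω₁)=(0.372399, -0.001945), Y(Ω₂)=(0.272319, -0.168452)
  term(m=+5) = (-0.142088, -0.012308)   from Y*(Ω₁)=(-0.256169, -0.252847), Y(Ω₂)=(0.304974, -0.252972)
Accumulated sum (-0.252764, -0.000000); after 4π/(2l+1) scaling, (-0.288757, -0.000000) ⇒ P_5 = -0.288757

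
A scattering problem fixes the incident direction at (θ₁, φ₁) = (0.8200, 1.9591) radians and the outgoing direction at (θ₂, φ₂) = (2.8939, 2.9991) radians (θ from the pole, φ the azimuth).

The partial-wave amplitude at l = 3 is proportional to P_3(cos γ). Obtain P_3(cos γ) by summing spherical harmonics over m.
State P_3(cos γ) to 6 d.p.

Summing Y*_{l m}(θ₁,φ₁)·Y_{l m}(θ₂,φ₂) over m ∈ [−3, 3]; prefactor 4π/(2·3+1) = 1.795196:
  m=-3: Y*=0.14982 - 0.06439j  Y=-0.00560 - 0.00255j  product -0.00100 - 0.00002j
  m=-2: Y*=-0.26586 - 0.26122j  Y=-0.05715 - 0.01674j  product 0.01082 + 0.01938j
  m=-1: Y*=-0.11873 + 0.29024j  Y=-0.29015 - 0.04163j  product 0.04653 - 0.07927j
  m=+0: Y*=-0.17131 + 0.00000j  Y=-0.61484 + 0.00000j  product 0.10533 + 0.00000j
  m=+1: Y*=0.11873 + 0.29024j  Y=0.29015 - 0.04163j  product 0.04653 + 0.07927j
  m=+2: Y*=-0.26586 + 0.26122j  Y=-0.05715 + 0.01674j  product 0.01082 - 0.01938j
  m=+3: Y*=-0.14982 - 0.06439j  Y=0.00560 - 0.00255j  product -0.00100 + 0.00002j
Σ over m = 0.21803 + 0.00000j; ×(4π/7) → 0.39140 + 0.00000j. Real part: 0.391399

0.391399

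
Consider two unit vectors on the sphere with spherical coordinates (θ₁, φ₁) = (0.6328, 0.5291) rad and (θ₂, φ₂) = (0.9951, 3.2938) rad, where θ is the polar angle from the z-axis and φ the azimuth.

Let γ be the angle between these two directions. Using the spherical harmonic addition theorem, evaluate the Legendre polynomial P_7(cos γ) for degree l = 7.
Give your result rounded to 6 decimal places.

0.048464

Summing Y*_{l m}(θ₁,φ₁)·Y_{l m}(θ₂,φ₂) over m ∈ [−7, 7]; prefactor 4π/(2·7+1) = 0.837758:
  m=-7: Y*=(-0.010706, -0.006744)  Y=(-0.070730, 0.127842)  product (0.001619, -0.000892)
  m=-6: Y*=(-0.064518, -0.002130)  Y=(0.216852, -0.280828)  product (-0.014589, 0.017656)
  m=-5: Y*=(-0.174002, 0.094177)  Y=(-0.314801, 0.299825)  product (0.026540, -0.081817)
  m=-4: Y*=(-0.204855, 0.337447)  Y=(0.138416, -0.096501)  product (0.004209, 0.066477)
  m=-3: Y*=(-0.007760, 0.470127)  Y=(0.234397, -0.115147)  product (0.052315, 0.111090)
  m=-2: Y*=(0.085177, 0.151352)  Y=(-0.288220, 0.090553)  product (-0.038255, -0.035910)
  m=-1: Y*=(-0.279302, -0.163310)  Y=(-0.142891, 0.021919)  product (0.043489, 0.017214)
  m=+0: Y*=(-0.288445, -0.000000)  Y=(0.321743, 0.000000)  product (-0.092805, -0.000000)
  m=+1: Y*=(0.279302, -0.163310)  Y=(0.142891, 0.021919)  product (0.043489, -0.017214)
  m=+2: Y*=(0.085177, -0.151352)  Y=(-0.288220, -0.090553)  product (-0.038255, 0.035910)
  m=+3: Y*=(0.007760, 0.470127)  Y=(-0.234397, -0.115147)  product (0.052315, -0.111090)
  m=+4: Y*=(-0.204855, -0.337447)  Y=(0.138416, 0.096501)  product (0.004209, -0.066477)
  m=+5: Y*=(0.174002, 0.094177)  Y=(0.314801, 0.299825)  product (0.026540, 0.081817)
  m=+6: Y*=(-0.064518, 0.002130)  Y=(0.216852, 0.280828)  product (-0.014589, -0.017656)
  m=+7: Y*=(0.010706, -0.006744)  Y=(0.070730, 0.127842)  product (0.001619, 0.000892)
Σ over m = (0.057850, 0.000000); ×(4π/15) → (0.048464, 0.000000). Real part: 0.048464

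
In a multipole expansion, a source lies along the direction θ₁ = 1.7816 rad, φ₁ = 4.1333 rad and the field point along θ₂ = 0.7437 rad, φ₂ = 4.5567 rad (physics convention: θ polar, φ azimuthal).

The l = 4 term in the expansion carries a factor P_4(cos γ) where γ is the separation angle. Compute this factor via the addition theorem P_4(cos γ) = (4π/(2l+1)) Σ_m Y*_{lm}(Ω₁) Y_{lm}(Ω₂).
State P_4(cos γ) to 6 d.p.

-0.204209

Summing Y*_{l m}(θ₁,φ₁)·Y_{l m}(θ₂,φ₂) over m ∈ [−4, 4]; prefactor 4π/(2·4+1) = 1.396263:
  m=-4: -0.274494-0.297285i × +0.075517+0.054227i = -0.004608-0.037335i  (running Σ = -0.004608-0.037335i)
  m=-3: -0.241510+0.040580i × +0.128712-0.255238i = -0.020728+0.066866i  (running Σ = -0.025336+0.029531i)
  m=-2: +0.088959-0.203221i × -0.407442-0.131134i = -0.062895+0.071135i  (running Σ = -0.088231+0.100666i)
  m=-1: -0.142689-0.218223i × -0.028932+0.184328i = +0.044353-0.019988i  (running Σ = -0.043878+0.080678i)
  m=0: +0.185504-0.000000i × -0.315351+0.000000i = -0.058499+0.000000i  (running Σ = -0.102376+0.080678i)
  m=1: +0.142689-0.218223i × +0.028932+0.184328i = +0.044353+0.019988i  (running Σ = -0.058023+0.100666i)
  m=2: +0.088959+0.203221i × -0.407442+0.131134i = -0.062895-0.071135i  (running Σ = -0.120918+0.029531i)
  m=3: +0.241510+0.040580i × -0.128712-0.255238i = -0.020728-0.066866i  (running Σ = -0.141646-0.037335i)
  m=4: -0.274494+0.297285i × +0.075517-0.054227i = -0.004608+0.037335i  (running Σ = -0.146254+0.000000i)
Accumulated sum -0.146254+0.000000i; after 4π/(2l+1) scaling, -0.204209+0.000000i ⇒ P_4 = -0.204209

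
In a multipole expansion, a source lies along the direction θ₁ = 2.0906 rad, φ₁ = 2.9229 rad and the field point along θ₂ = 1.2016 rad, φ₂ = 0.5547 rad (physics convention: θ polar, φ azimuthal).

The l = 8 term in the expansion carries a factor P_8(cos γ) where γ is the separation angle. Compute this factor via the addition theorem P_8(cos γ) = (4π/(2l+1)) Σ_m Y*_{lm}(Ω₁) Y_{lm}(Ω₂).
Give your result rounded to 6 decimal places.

0.167949

Addition theorem: P_8(cos γ) = (4π/17) Σ_m Y*_{lm}(Ω₁) Y_{lm}(Ω₂), m = −8…8:
  m=-8: Y*=-0.029506-0.163312i  Y=-0.080042+0.283917i  product +0.048729+0.004695i
  m=-7: Y*=+0.015172-0.379604i  Y=-0.336754+0.308295i  product +0.111921+0.132511i
  m=-6: Y*=+0.111141-0.420087i  Y=-0.232029+0.043808i  product -0.007385+0.102341i
  m=-5: Y*=+0.064042-0.123819i  Y=+0.202172+0.077972i  product +0.022602-0.020039i
  m=-4: Y*=-0.179461+0.214791i  Y=+0.198272+0.261897i  product -0.091835-0.004414i
  m=-3: Y*=-0.233924+0.180084i  Y=-0.006564-0.070146i  product +0.014168+0.015227i
  m=-2: Y*=+0.128715-0.060186i  Y=+0.148398-0.298475i  product +0.001137-0.047350i
  m=-1: Y*=+0.317778-0.070625i  Y=-0.005735+0.003553i  product -0.001571+0.001534i
  m=+0: Y*=-0.096192-0.000000i  Y=-0.329284+0.000000i  product +0.031675+0.000000i
  m=+1: Y*=-0.317778-0.070625i  Y=+0.005735+0.003553i  product -0.001571-0.001534i
  m=+2: Y*=+0.128715+0.060186i  Y=+0.148398+0.298475i  product +0.001137+0.047350i
  m=+3: Y*=+0.233924+0.180084i  Y=+0.006564-0.070146i  product +0.014168-0.015227i
  m=+4: Y*=-0.179461-0.214791i  Y=+0.198272-0.261897i  product -0.091835+0.004414i
  m=+5: Y*=-0.064042-0.123819i  Y=-0.202172+0.077972i  product +0.022602+0.020039i
  m=+6: Y*=+0.111141+0.420087i  Y=-0.232029-0.043808i  product -0.007385-0.102341i
  m=+7: Y*=-0.015172-0.379604i  Y=+0.336754+0.308295i  product +0.111921-0.132511i
  m=+8: Y*=-0.029506+0.163312i  Y=-0.080042-0.283917i  product +0.048729-0.004695i
Σ over m = +0.227204-0.000000i; ×(4π/17) → +0.167949-0.000000i. Real part: 0.167949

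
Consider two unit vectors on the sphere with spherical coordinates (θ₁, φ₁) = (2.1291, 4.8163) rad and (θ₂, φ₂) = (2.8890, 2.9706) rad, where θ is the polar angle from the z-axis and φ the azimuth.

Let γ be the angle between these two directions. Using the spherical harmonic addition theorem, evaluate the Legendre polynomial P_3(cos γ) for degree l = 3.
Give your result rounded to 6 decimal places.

-0.446988

Term-by-term m-sum for l=3 (normalisation 4π/7 = 1.795196):
  [-3]  conj(Y_{3,-3})(Ω₁) = -0.078077+0.242294i ; Y_{3,-3}(Ω₂) = -0.005674-0.003196i ; Δ = +0.001217-0.001125i
  [-2]  conj(Y_{3,-2})(Ω₁) = +0.381081+0.080357i ; Y_{3,-2}(Ω₂) = -0.058226-0.020727i ; Δ = -0.020523-0.012578i
  [-1]  conj(Y_{3,-1})(Ω₁) = +0.011463-0.109914i ; Y_{3,-1}(Ω₂) = -0.293504-0.050682i ; Δ = -0.008935+0.031679i
  [+0]  conj(Y_{3,0})(Ω₁) = +0.315677-0.000000i ; Y_{3,0}(Ω₂) = -0.609829+0.000000i ; Δ = -0.192509+0.000000i
  [+1]  conj(Y_{3,1})(Ω₁) = -0.011463-0.109914i ; Y_{3,1}(Ω₂) = +0.293504-0.050682i ; Δ = -0.008935-0.031679i
  [+2]  conj(Y_{3,2})(Ω₁) = +0.381081-0.080357i ; Y_{3,2}(Ω₂) = -0.058226+0.020727i ; Δ = -0.020523+0.012578i
  [+3]  conj(Y_{3,3})(Ω₁) = +0.078077+0.242294i ; Y_{3,3}(Ω₂) = +0.005674-0.003196i ; Δ = +0.001217+0.001125i
Accumulated sum -0.248991-0.000000i; after 4π/(2l+1) scaling, -0.446988-0.000000i ⇒ P_3 = -0.446988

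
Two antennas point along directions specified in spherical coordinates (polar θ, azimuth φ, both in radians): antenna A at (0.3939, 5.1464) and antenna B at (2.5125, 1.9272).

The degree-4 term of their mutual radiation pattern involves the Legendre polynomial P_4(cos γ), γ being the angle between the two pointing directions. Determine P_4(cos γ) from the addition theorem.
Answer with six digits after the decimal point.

Addition theorem: P_4(cos γ) = (4π/9) Σ_m Y*_{lm}(Ω₁) Y_{lm}(Ω₂), m = −4…4:
  m=-4: Y*=-0.001579+0.009471i  Y=+0.007675-0.052490i  product +0.000485+0.000156i
  m=-3: Y*=-0.062994+0.017350i  Y=-0.180783-0.099135i  product +0.013108+0.003108i
  m=-2: Y*=-0.158249-0.186825i  Y=-0.313372+0.270886i  product +0.100199+0.015679i
  m=-1: Y*=+0.209322-0.451627i  Y=+0.123798+0.332519i  product +0.176088+0.013693i
  m=+0: Y*=+0.303340-0.000000i  Y=-0.174920+0.000000i  product -0.053060+0.000000i
  m=+1: Y*=-0.209322-0.451627i  Y=-0.123798+0.332519i  product +0.176088-0.013693i
  m=+2: Y*=-0.158249+0.186825i  Y=-0.313372-0.270886i  product +0.100199-0.015679i
  m=+3: Y*=+0.062994+0.017350i  Y=+0.180783-0.099135i  product +0.013108-0.003108i
  m=+4: Y*=-0.001579-0.009471i  Y=+0.007675+0.052490i  product +0.000485-0.000156i
Total Σ_m = +0.526701+0.000000i. Multiply by 1.396263: +0.735413+0.000000i. P_4(cos γ) = 0.735413

0.735413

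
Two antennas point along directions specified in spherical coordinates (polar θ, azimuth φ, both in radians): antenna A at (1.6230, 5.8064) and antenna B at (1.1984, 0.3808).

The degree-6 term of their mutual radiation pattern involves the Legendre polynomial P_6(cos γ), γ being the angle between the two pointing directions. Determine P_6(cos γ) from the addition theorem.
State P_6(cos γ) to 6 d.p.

Addition theorem: P_6(cos γ) = (4π/13) Σ_m Y*_{lm}(Ω₁) Y_{lm}(Ω₂), m = −6…6:
  m=-6: Y*=-0.460372-0.132821i  Y=-0.206611-0.238440i  product +0.063448+0.137213i
  m=-5: Y*=+0.063003+0.059602i  Y=-0.139635-0.403443i  product +0.015248-0.033740i
  m=-4: Y*=+0.113604+0.324926i  Y=+0.005830-0.122394i  product +0.040431-0.012010i
  m=-3: Y*=+0.014073-0.099549i  Y=-0.122832+0.268966i  product +0.025047+0.016013i
  m=-2: Y*=+0.178824-0.251960i  Y=-0.164547+0.156895i  product +0.010107+0.069516i
  m=-1: Y*=-0.093814+0.048458i  Y=+0.208273-0.083380i  product -0.015498+0.017915i
  m=+0: Y*=-0.299820-0.000000i  Y=+0.248923+0.000000i  product -0.074632-0.000000i
  m=+1: Y*=+0.093814+0.048458i  Y=-0.208273-0.083380i  product -0.015498-0.017915i
  m=+2: Y*=+0.178824+0.251960i  Y=-0.164547-0.156895i  product +0.010107-0.069516i
  m=+3: Y*=-0.014073-0.099549i  Y=+0.122832+0.268966i  product +0.025047-0.016013i
  m=+4: Y*=+0.113604-0.324926i  Y=+0.005830+0.122394i  product +0.040431+0.012010i
  m=+5: Y*=-0.063003+0.059602i  Y=+0.139635-0.403443i  product +0.015248+0.033740i
  m=+6: Y*=-0.460372+0.132821i  Y=-0.206611+0.238440i  product +0.063448-0.137213i
Σ over m = +0.202933+0.000000i; ×(4π/13) → +0.196164+0.000000i. Real part: 0.196164

0.196164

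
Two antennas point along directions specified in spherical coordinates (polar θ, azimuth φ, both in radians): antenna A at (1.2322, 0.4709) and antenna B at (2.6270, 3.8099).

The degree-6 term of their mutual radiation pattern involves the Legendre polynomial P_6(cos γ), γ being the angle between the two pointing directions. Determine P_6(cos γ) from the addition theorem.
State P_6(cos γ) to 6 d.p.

Summing Y*_{l m}(θ₁,φ₁)·Y_{l m}(θ₂,φ₂) over m ∈ [−6, 6]; prefactor 4π/(2·6+1) = 0.966644:
  m=-6: -0.323314+0.105778i × -0.004437+0.005241i = +0.000880-0.002164i  (running Σ = +0.000880-0.002164i)
  m=-5: -0.292942+0.293937i × -0.041234+0.008356i = +0.009623-0.014568i  (running Σ = +0.010503-0.016732i)
  m=-4: -0.018567+0.057408i × -0.137036-0.069328i = +0.006524-0.006580i  (running Σ = +0.017028-0.023312i)
  m=-3: -0.051063-0.320294i × -0.151715-0.327238i = -0.097065+0.065303i  (running Σ = -0.080038+0.041992i)
  m=-2: -0.099604-0.136897i × +0.115502-0.484165i = -0.077785+0.032413i  (running Σ = -0.157823+0.074404i)
  m=-1: +0.240603+0.122491i × +0.168428-0.132974i = +0.056812-0.011363i  (running Σ = -0.101010+0.063041i)
  m=0: +0.194560-0.000000i × -0.368627+0.000000i = -0.071720+0.000000i  (running Σ = -0.172730+0.063041i)
  m=1: -0.240603+0.122491i × -0.168428-0.132974i = +0.056812+0.011363i  (running Σ = -0.115918+0.074404i)
  m=2: -0.099604+0.136897i × +0.115502+0.484165i = -0.077785-0.032413i  (running Σ = -0.193703+0.041992i)
  m=3: +0.051063-0.320294i × +0.151715-0.327238i = -0.097065-0.065303i  (running Σ = -0.290768-0.023312i)
  m=4: -0.018567-0.057408i × -0.137036+0.069328i = +0.006524+0.006580i  (running Σ = -0.284244-0.016732i)
  m=5: +0.292942+0.293937i × +0.041234+0.008356i = +0.009623+0.014568i  (running Σ = -0.274621-0.002164i)
  m=6: -0.323314-0.105778i × -0.004437-0.005241i = +0.000880+0.002164i  (running Σ = -0.273741+0.000000i)
Total Σ_m = -0.273741+0.000000i. Multiply by 0.966644: -0.264610+0.000000i. P_6(cos γ) = -0.264610

-0.264610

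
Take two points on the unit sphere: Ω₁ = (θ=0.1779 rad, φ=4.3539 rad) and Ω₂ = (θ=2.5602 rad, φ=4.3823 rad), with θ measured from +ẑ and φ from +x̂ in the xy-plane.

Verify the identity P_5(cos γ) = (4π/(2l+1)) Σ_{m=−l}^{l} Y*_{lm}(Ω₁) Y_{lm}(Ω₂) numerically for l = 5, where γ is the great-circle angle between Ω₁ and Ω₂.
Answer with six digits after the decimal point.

Expand P_5 via completeness: Σ_{m} conj(Y_{5,m}) at Ω₁ times Y_{5,m} at Ω₂ —
  [-5]  conj(Y_{5,-5})(Ω₁) = -0.000079+0.000018i ; Y_{5,-5}(Ω₂) = -0.023114-0.001845i ; Δ = +0.000002-0.000000i
  [-4]  conj(Y_{5,-4})(Ω₁) = +0.000193-0.001403i ; Y_{5,-4}(Ω₂) = -0.027652-0.108097i ; Δ = -0.000157+0.000018i
  [-3]  conj(Y_{5,-3})(Ω₁) = +0.013018+0.007033i ; Y_{5,-3}(Ω₂) = +0.253252-0.166115i ; Δ = +0.004465-0.000381i
  [-2]  conj(Y_{5,-2})(Ω₁) = -0.075051+0.065424i ; Y_{5,-2}(Ω₂) = +0.369531+0.286900i ; Δ = -0.046504+0.002644i
  [-1]  conj(Y_{5,-1})(Ω₁) = -0.142061-0.379154i ; Y_{5,-1}(Ω₂) = -0.083540+0.243823i ; Δ = +0.104314-0.002963i
  [+0]  conj(Y_{5,0})(Ω₁) = +0.726090-0.000000i ; Y_{5,0}(Ω₂) = +0.308755+0.000000i ; Δ = +0.224184+0.000000i
  [+1]  conj(Y_{5,1})(Ω₁) = +0.142061-0.379154i ; Y_{5,1}(Ω₂) = +0.083540+0.243823i ; Δ = +0.104314+0.002963i
  [+2]  conj(Y_{5,2})(Ω₁) = -0.075051-0.065424i ; Y_{5,2}(Ω₂) = +0.369531-0.286900i ; Δ = -0.046504-0.002644i
  [+3]  conj(Y_{5,3})(Ω₁) = -0.013018+0.007033i ; Y_{5,3}(Ω₂) = -0.253252-0.166115i ; Δ = +0.004465+0.000381i
  [+4]  conj(Y_{5,4})(Ω₁) = +0.000193+0.001403i ; Y_{5,4}(Ω₂) = -0.027652+0.108097i ; Δ = -0.000157-0.000018i
  [+5]  conj(Y_{5,5})(Ω₁) = +0.000079+0.000018i ; Y_{5,5}(Ω₂) = +0.023114-0.001845i ; Δ = +0.000002+0.000000i
Σ over m = +0.348425-0.000000i; ×(4π/11) → +0.398040-0.000000i. Real part: 0.398040

0.398040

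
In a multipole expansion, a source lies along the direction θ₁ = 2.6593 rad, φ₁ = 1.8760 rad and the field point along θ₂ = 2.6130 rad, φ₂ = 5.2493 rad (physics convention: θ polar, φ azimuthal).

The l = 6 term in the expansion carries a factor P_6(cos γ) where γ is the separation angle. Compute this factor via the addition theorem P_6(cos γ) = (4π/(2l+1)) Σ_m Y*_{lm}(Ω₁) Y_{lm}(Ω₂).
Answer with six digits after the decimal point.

0.288519

Addition theorem: P_6(cos γ) = (4π/13) Σ_m Y*_{lm}(Ω₁) Y_{lm}(Ω₂), m = −6…6:
  term(m=-6) = +0.000007-0.000038i   from Y*(Ω₁)=+0.001238-0.004647i, Y(Ω₂)=+0.007923-0.000634i
  term(m=-5) = -0.000601+0.001374i   from Y*(Ω₁)=+0.031790-0.001424i, Y(Ω₂)=-0.020803+0.042304i
  term(m=-4) = +0.012578-0.016755i   from Y*(Ω₁)=+0.043216+0.118397i, Y(Ω₂)=-0.090656-0.139326i
  term(m=-3) = -0.093504+0.077980i   from Y*(Ω₁)=-0.257215+0.197649i, Y(Ω₂)=+0.375038-0.014986i
  term(m=-2) = +0.221576-0.110723i   from Y*(Ω₁)=-0.413438-0.289211i, Y(Ω₂)=-0.234060+0.431542i
  term(m=-1) = -0.051568+0.012167i   from Y*(Ω₁)=+0.090686-0.287848i, Y(Ω₂)=-0.089797-0.150858i
  term(m=+0) = +0.121498+0.000000i   from Y*(Ω₁)=-0.314493-0.000000i, Y(Ω₂)=-0.386330+0.000000i
  term(m=+1) = -0.051568-0.012167i   from Y*(Ω₁)=-0.090686-0.287848i, Y(Ω₂)=+0.089797-0.150858i
  term(m=+2) = +0.221576+0.110723i   from Y*(Ω₁)=-0.413438+0.289211i, Y(Ω₂)=-0.234060-0.431542i
  term(m=+3) = -0.093504-0.077980i   from Y*(Ω₁)=+0.257215+0.197649i, Y(Ω₂)=-0.375038-0.014986i
  term(m=+4) = +0.012578+0.016755i   from Y*(Ω₁)=+0.043216-0.118397i, Y(Ω₂)=-0.090656+0.139326i
  term(m=+5) = -0.000601-0.001374i   from Y*(Ω₁)=-0.031790-0.001424i, Y(Ω₂)=+0.020803+0.042304i
  term(m=+6) = +0.000007+0.000038i   from Y*(Ω₁)=+0.001238+0.004647i, Y(Ω₂)=+0.007923+0.000634i
Total Σ_m = +0.298475+0.000000i. Multiply by 0.966644: +0.288519+0.000000i. P_6(cos γ) = 0.288519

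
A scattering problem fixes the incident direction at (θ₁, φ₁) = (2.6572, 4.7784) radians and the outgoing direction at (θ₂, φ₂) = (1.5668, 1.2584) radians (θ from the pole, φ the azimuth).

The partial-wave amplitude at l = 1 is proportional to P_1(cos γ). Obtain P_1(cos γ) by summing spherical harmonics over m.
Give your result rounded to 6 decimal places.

Summing Y*_{l m}(θ₁,φ₁)·Y_{l m}(θ₂,φ₂) over m ∈ [−1, 1]; prefactor 4π/(2·1+1) = 4.188790:
  m=-1: 0.01061 - 0.16054j × 0.10618 - 0.32877j = -0.05165 - 0.02054j  (running Σ = -0.05165 - 0.02054j)
  m=0: -0.43239 + 0.00000j × 0.00195 + 0.00000j = -0.00084 + 0.00000j  (running Σ = -0.05250 - 0.02054j)
  m=1: -0.01061 - 0.16054j × -0.10618 - 0.32877j = -0.05165 + 0.02054j  (running Σ = -0.10415 + 0.00000j)
Total Σ_m = -0.10415 + 0.00000j. Multiply by 4.188790: -0.43626 + 0.00000j. P_1(cos γ) = -0.436260

-0.436260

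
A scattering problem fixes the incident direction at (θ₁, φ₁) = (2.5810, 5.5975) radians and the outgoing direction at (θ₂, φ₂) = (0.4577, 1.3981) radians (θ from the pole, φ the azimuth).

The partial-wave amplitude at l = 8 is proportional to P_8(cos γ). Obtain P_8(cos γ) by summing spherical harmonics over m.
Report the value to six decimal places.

-0.369397

Addition theorem: P_8(cos γ) = (4π/17) Σ_m Y*_{lm}(Ω₁) Y_{lm}(Ω₂), m = −8…8:
  m=-8: +0.002299+0.002356i × +0.000141+0.000736i = -0.000001+0.000002i  (running Σ = -0.000001+0.000002i)
  m=-7: -0.001831-0.020894i × -0.005690+0.002154i = +0.000055+0.000115i  (running Σ = +0.000054+0.000117i)
  m=-6: -0.046743+0.068578i × -0.015808-0.026696i = +0.002570+0.000164i  (running Σ = +0.002624+0.000281i)
  m=-5: +0.217788-0.064240i × +0.084739-0.072441i = +0.013802-0.021220i  (running Σ = +0.016425-0.020940i)
  m=-4: -0.393481-0.165828i × +0.220408+0.182202i = -0.056512-0.108243i  (running Σ = -0.040087-0.129182i)
  m=-3: +0.229500+0.434171i × -0.245528+0.430731i = -0.243359-0.007749i  (running Σ = -0.283446-0.136931i)
  m=-2: +0.033802-0.167244i × -0.442901-0.159363i = -0.041623+0.068686i  (running Σ = -0.325069-0.068245i)
  m=-1: +0.268507-0.219668i × -0.004223+0.024208i = +0.004184+0.007428i  (running Σ = -0.320885-0.060818i)
  m=0: -0.298490-0.000000i × -0.475874+0.000000i = +0.142044+0.000000i  (running Σ = -0.178841-0.060818i)
  m=1: -0.268507-0.219668i × +0.004223+0.024208i = +0.004184-0.007428i  (running Σ = -0.174658-0.068245i)
  m=2: +0.033802+0.167244i × -0.442901+0.159363i = -0.041623-0.068686i  (running Σ = -0.216281-0.136931i)
  m=3: -0.229500+0.434171i × +0.245528+0.430731i = -0.243359+0.007749i  (running Σ = -0.459640-0.129182i)
  m=4: -0.393481+0.165828i × +0.220408-0.182202i = -0.056512+0.108243i  (running Σ = -0.516152-0.020940i)
  m=5: -0.217788-0.064240i × -0.084739-0.072441i = +0.013802+0.021220i  (running Σ = -0.502351+0.000281i)
  m=6: -0.046743-0.068578i × -0.015808+0.026696i = +0.002570-0.000164i  (running Σ = -0.499781+0.000117i)
  m=7: +0.001831-0.020894i × +0.005690+0.002154i = +0.000055-0.000115i  (running Σ = -0.499725+0.000002i)
  m=8: +0.002299-0.002356i × +0.000141-0.000736i = -0.000001-0.000002i  (running Σ = -0.499727-0.000000i)
Accumulated sum -0.499727-0.000000i; after 4π/(2l+1) scaling, -0.369397-0.000000i ⇒ P_8 = -0.369397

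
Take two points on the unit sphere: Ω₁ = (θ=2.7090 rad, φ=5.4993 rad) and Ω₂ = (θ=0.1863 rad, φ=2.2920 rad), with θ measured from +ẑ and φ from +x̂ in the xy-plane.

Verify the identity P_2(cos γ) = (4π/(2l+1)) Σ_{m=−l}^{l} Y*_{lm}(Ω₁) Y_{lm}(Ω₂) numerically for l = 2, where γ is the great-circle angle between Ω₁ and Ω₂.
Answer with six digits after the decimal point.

0.910347

Expand P_2 via completeness: Σ_{m} conj(Y_{2,m}) at Ω₁ times Y_{2,m} at Ω₂ —
  [-2]  conj(Y_{2,-2})(Ω₁) = 0.00021 - 0.06789j ; Y_{2,-2}(Ω₂) = -0.00170 + 0.01314j ; Δ = 0.00089 + 0.00012j
  [-1]  conj(Y_{2,-1})(Ω₁) = -0.20823 + 0.20760j ; Y_{2,-1}(Ω₂) = -0.09285 - 0.10561j ; Δ = 0.04126 + 0.00271j
  [+0]  conj(Y_{2,0})(Ω₁) = 0.46449 + 0.00000j ; Y_{2,0}(Ω₂) = 0.59832 + 0.00000j ; Δ = 0.27792 + 0.00000j
  [+1]  conj(Y_{2,1})(Ω₁) = 0.20823 + 0.20760j ; Y_{2,1}(Ω₂) = 0.09285 - 0.10561j ; Δ = 0.04126 - 0.00271j
  [+2]  conj(Y_{2,2})(Ω₁) = 0.00021 + 0.06789j ; Y_{2,2}(Ω₂) = -0.00170 - 0.01314j ; Δ = 0.00089 - 0.00012j
Total Σ_m = 0.36222 + 0.00000j. Multiply by 2.513274: 0.91035 + 0.00000j. P_2(cos γ) = 0.910347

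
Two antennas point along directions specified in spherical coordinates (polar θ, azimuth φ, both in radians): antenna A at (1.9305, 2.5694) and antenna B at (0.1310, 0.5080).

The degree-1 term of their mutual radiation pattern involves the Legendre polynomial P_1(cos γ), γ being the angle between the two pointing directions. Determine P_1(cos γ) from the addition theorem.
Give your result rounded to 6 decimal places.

-0.406587

Term-by-term m-sum for l=1 (normalisation 4π/3 = 4.188790):
  m=-1: Y*=-0.271873+0.175104i  Y=+0.039431-0.021953i  product -0.006876+0.012873i
  m=+0: Y*=-0.171987-0.000000i  Y=+0.484416+0.000000i  product -0.083313-0.000000i
  m=+1: Y*=+0.271873+0.175104i  Y=-0.039431-0.021953i  product -0.006876-0.012873i
Accumulated sum -0.097066+0.000000i; after 4π/(2l+1) scaling, -0.406587+0.000000i ⇒ P_1 = -0.406587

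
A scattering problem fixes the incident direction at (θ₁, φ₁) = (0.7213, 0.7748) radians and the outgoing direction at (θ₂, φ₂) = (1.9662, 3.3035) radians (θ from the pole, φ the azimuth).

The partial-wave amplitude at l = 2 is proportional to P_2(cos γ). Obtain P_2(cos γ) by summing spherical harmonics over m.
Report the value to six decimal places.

0.430800

Summing Y*_{l m}(θ₁,φ₁)·Y_{l m}(θ₂,φ₂) over m ∈ [−2, 2]; prefactor 4π/(2·2+1) = 2.513274:
  m=-2: Y*=(0.003570, 0.168408)  Y=(0.311868, -0.104672)  product (0.018741, 0.052147)
  m=-1: Y*=(0.273752, 0.268010)  Y=(0.271019, -0.044267)  product (0.086056, 0.060517)
  m=+0: Y*=(0.218178, -0.000000)  Y=(-0.175013, 0.000000)  product (-0.038184, 0.000000)
  m=+1: Y*=(-0.273752, 0.268010)  Y=(-0.271019, -0.044267)  product (0.086056, -0.060517)
  m=+2: Y*=(0.003570, -0.168408)  Y=(0.311868, 0.104672)  product (0.018741, -0.052147)
Total Σ_m = (0.171410, 0.000000). Multiply by 2.513274: (0.430800, 0.000000). P_2(cos γ) = 0.430800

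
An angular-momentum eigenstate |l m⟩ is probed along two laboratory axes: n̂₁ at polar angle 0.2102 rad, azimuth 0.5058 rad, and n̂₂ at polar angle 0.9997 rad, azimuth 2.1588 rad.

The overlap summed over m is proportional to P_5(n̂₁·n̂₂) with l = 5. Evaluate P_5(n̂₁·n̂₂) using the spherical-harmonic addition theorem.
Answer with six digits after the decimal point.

Term-by-term m-sum for l=5 (normalisation 4π/11 = 1.142397):
  [-5]  conj(Y_{5,-5})(Ω₁) = -0.00015 + 0.00011j ; Y_{5,-5}(Ω₂) = -0.03917 + 0.19166j ; Δ = -0.00001 - 0.00003j
  [-4]  conj(Y_{5,-4})(Ω₁) = -0.00119 + 0.00245j ; Y_{5,-4}(Ω₂) = -0.27988 - 0.28223j ; Δ = 0.00102 - 0.00035j
  [-3]  conj(Y_{5,-3})(Ω₁) = 0.00128 + 0.02388j ; Y_{5,-3}(Ω₂) = 0.32949 - 0.06447j ; Δ = 0.00196 + 0.00778j
  [-2]  conj(Y_{5,-2})(Ω₁) = 0.07156 + 0.11435j ; Y_{5,-2}(Ω₂) = 0.03078 - 0.07386j ; Δ = 0.01065 - 0.00177j
  [-1]  conj(Y_{5,-1})(Ω₁) = 0.39875 + 0.22085j ; Y_{5,-1}(Ω₂) = 0.19398 + 0.29097j ; Δ = 0.01309 + 0.15886j
  [+0]  conj(Y_{5,0})(Ω₁) = 0.64981 + 0.00000j ; Y_{5,0}(Ω₂) = -0.00474 + 0.00000j ; Δ = -0.00308 + 0.00000j
  [+1]  conj(Y_{5,1})(Ω₁) = -0.39875 + 0.22085j ; Y_{5,1}(Ω₂) = -0.19398 + 0.29097j ; Δ = 0.01309 - 0.15886j
  [+2]  conj(Y_{5,2})(Ω₁) = 0.07156 - 0.11435j ; Y_{5,2}(Ω₂) = 0.03078 + 0.07386j ; Δ = 0.01065 + 0.00177j
  [+3]  conj(Y_{5,3})(Ω₁) = -0.00128 + 0.02388j ; Y_{5,3}(Ω₂) = -0.32949 - 0.06447j ; Δ = 0.00196 - 0.00778j
  [+4]  conj(Y_{5,4})(Ω₁) = -0.00119 - 0.00245j ; Y_{5,4}(Ω₂) = -0.27988 + 0.28223j ; Δ = 0.00102 + 0.00035j
  [+5]  conj(Y_{5,5})(Ω₁) = 0.00015 + 0.00011j ; Y_{5,5}(Ω₂) = 0.03917 + 0.19166j ; Δ = -0.00001 + 0.00003j
Total Σ_m = 0.05033 - 0.00000j. Multiply by 1.142397: 0.05750 - 0.00000j. P_5(cos γ) = 0.057499

0.057499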